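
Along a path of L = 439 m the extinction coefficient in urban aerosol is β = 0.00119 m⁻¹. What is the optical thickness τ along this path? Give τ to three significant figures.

τ = β·L = 0.00119 × 439 = 0.5224.

0.522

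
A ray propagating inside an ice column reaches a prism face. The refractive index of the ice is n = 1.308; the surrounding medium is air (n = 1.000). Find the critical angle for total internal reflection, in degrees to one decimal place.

49.9°

sin θ_c = n_air / n = 1.000 / 1.308 = 0.7645.
θ_c = arcsin(0.7645) = 49.86°.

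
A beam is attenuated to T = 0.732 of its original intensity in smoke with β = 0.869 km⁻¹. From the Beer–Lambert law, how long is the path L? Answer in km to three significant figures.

Beer–Lambert: T = exp(−βL) ⇒ L = −ln(T)/β = −ln(0.732)/0.869 = 0.3120/0.869 = 0.359 km.

0.359 km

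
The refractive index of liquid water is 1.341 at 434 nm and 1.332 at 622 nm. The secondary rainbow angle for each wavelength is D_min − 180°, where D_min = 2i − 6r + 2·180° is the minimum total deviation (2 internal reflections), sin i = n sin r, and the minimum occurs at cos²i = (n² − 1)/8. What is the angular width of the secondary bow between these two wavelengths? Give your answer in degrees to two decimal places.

2.34°

At 434 nm (n = 1.341): cos²i = 0.09979 → i = 71.586°, r = 45.034°, D_min = 232.966°, rainbow angle = 52.966°.
At 622 nm (n = 1.332): cos²i = 0.09678 → i = 71.875°, r = 45.520°, D_min = 230.628°, rainbow angle = 50.628°.
Angular width = |52.966° − 50.628°| = 2.337°.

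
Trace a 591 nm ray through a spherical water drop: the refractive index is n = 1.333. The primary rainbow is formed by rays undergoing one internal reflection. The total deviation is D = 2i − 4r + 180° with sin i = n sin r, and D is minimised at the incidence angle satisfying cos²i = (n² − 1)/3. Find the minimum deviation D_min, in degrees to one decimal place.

cos²i = (1.77689 − 1)/3 = 0.25896; i = arccos(0.50888) = 59.410°.
sin r = sin 59.410°/1.333 = 0.64579; r = 40.225°.
D_min = 2·59.410° − 4·40.225° + 180° = 137.922°.

137.9°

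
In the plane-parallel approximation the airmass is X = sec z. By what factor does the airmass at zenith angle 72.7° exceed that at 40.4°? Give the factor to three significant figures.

2.56

X(72.7°)/X(40.4°) = sec 72.7° / sec 40.4° = cos 40.4° / cos 72.7° = 0.7615/0.2974 = 2.5609.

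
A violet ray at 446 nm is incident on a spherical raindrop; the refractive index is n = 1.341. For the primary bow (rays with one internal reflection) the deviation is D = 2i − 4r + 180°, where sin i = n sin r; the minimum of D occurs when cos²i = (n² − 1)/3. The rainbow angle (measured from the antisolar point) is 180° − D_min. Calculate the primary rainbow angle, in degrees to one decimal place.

cos²i = (1.79828 − 1)/3 = 0.26609; i = arccos(0.51584) = 58.946°.
sin r = sin 58.946°/1.341 = 0.63884; r = 39.705°.
D_min = 2·58.946° − 4·39.705° + 180° = 139.071°.
Rainbow angle = 180° − D_min = 40.929°.

40.9°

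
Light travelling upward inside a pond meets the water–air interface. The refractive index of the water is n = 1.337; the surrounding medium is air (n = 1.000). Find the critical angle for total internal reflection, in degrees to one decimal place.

48.4°

sin θ_c = n_air / n = 1.000 / 1.337 = 0.7479.
θ_c = arcsin(0.7479) = 48.41°.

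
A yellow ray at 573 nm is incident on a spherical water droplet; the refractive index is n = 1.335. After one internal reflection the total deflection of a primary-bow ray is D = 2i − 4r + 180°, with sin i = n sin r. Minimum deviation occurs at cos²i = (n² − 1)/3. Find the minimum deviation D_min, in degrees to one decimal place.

138.2°

cos²i = (1.78222 − 1)/3 = 0.26074; i = arccos(0.51063) = 59.294°.
sin r = sin 59.294°/1.335 = 0.64405; r = 40.094°.
D_min = 2·59.294° − 4·40.094° + 180° = 138.212°.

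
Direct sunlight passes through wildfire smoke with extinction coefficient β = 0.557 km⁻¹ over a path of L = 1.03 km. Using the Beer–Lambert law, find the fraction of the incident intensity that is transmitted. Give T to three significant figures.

0.563

τ = β·L = 0.557 × 1.03 = 0.5737.
T = exp(−0.5737) = 0.5634.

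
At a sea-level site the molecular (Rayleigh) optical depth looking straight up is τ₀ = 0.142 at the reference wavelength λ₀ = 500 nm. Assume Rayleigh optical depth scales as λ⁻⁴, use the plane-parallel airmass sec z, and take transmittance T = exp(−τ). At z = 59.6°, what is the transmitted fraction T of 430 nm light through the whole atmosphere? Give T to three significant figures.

0.599

sec 59.6° = 1.9762.
τ = 0.142 × (500/430)⁴ × 1.9762 = 0.142 × 1.8281 × 1.9762 = 0.5130.
T = exp(−0.5130) = 0.5987.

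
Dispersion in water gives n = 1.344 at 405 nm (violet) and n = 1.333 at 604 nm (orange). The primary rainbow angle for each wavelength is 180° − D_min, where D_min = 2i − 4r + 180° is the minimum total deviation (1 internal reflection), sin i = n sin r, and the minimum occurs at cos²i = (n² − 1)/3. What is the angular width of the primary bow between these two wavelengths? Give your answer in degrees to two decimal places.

At 405 nm (n = 1.344): cos²i = 0.26878 → i = 58.772°, r = 39.512°, D_min = 139.495°, rainbow angle = 40.505°.
At 604 nm (n = 1.333): cos²i = 0.25896 → i = 59.410°, r = 40.225°, D_min = 137.922°, rainbow angle = 42.078°.
Angular width = |40.505° − 42.078°| = 1.573°.

1.57°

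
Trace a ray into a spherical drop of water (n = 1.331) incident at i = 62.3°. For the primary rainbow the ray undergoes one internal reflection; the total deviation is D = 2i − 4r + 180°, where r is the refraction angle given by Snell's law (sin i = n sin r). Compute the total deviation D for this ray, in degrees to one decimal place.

sin r = sin 62.3° / 1.331 = 0.8854/1.331 = 0.6652; r = 41.70°.
D = 2·62.3° − 4·41.70° + 180° = 124.60° − 166.79° + 180° = 137.81°.

137.8°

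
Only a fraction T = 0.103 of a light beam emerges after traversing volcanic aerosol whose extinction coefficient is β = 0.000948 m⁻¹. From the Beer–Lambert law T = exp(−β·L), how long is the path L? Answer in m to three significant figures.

2400 m

Beer–Lambert: T = exp(−βL) ⇒ L = −ln(T)/β = −ln(0.103)/0.000948 = 2.2730/0.000948 = 2398 m.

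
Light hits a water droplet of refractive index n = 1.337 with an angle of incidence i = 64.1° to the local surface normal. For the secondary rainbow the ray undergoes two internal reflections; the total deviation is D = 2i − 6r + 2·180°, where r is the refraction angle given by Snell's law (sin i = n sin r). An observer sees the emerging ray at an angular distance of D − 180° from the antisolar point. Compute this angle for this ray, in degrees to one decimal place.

54.5°

sin r = sin 64.1° / 1.337 = 0.8996/1.337 = 0.6728; r = 42.28°.
D = 2·64.1° − 6·42.28° + 2·180° = 128.20° − 253.71° + 360° = 234.49°.
Angle from antisolar point = D − 180° = 54.49°.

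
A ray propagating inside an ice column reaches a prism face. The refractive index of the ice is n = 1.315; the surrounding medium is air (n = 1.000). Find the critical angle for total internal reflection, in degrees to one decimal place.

49.5°

sin θ_c = n_air / n = 1.000 / 1.315 = 0.7605.
θ_c = arcsin(0.7605) = 49.50°.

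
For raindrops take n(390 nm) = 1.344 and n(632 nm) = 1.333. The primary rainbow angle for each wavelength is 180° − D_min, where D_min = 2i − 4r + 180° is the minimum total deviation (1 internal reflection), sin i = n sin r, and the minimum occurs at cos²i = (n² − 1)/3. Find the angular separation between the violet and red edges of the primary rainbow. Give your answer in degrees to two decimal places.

1.57°

At 390 nm (n = 1.344): cos²i = 0.26878 → i = 58.772°, r = 39.512°, D_min = 139.495°, rainbow angle = 40.505°.
At 632 nm (n = 1.333): cos²i = 0.25896 → i = 59.410°, r = 40.225°, D_min = 137.922°, rainbow angle = 42.078°.
Angular width = |40.505° − 42.078°| = 1.573°.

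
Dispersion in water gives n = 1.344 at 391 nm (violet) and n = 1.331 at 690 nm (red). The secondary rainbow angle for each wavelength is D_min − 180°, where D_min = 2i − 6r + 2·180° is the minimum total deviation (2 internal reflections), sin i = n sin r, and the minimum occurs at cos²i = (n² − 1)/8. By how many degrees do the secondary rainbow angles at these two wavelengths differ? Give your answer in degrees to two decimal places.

At 391 nm (n = 1.344): cos²i = 0.10079 → i = 71.490°, r = 44.874°, D_min = 233.733°, rainbow angle = 53.733°.
At 690 nm (n = 1.331): cos²i = 0.09645 → i = 71.907°, r = 45.575°, D_min = 230.365°, rainbow angle = 50.365°.
Angular width = |53.733° − 50.365°| = 3.368°.

3.37°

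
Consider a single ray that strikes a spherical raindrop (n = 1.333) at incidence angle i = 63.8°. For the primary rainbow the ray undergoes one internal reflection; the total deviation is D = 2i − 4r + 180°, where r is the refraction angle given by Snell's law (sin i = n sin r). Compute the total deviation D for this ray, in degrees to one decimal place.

sin r = sin 63.8° / 1.333 = 0.8973/1.333 = 0.6731; r = 42.31°.
D = 2·63.8° − 4·42.31° + 180° = 127.60° − 169.23° + 180° = 138.37°.

138.4°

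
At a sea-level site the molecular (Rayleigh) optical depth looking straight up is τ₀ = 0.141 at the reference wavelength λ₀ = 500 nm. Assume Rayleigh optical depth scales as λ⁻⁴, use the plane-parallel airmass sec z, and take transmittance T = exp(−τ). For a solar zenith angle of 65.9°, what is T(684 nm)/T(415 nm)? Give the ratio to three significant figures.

Airmass: sec 65.9° = 2.4490.
τ(684 nm) = 0.141 × (500/684)⁴ × 2.4490 = 0.141 × 0.2855 × 2.4490 = 0.0986.
τ(415 nm) = 0.141 × (500/415)⁴ × 2.4490 = 0.141 × 2.1071 × 2.4490 = 0.7276.
T(684)/T(415) = exp(τ_B − τ_A) = exp(0.6290) = 1.8757.

1.88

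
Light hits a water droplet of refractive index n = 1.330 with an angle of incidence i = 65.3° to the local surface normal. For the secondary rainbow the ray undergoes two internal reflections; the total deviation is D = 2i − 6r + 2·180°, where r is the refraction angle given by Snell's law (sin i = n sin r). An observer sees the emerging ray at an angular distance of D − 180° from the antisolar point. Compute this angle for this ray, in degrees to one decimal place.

sin r = sin 65.3° / 1.330 = 0.9085/1.330 = 0.6831; r = 43.09°.
D = 2·65.3° − 6·43.09° + 2·180° = 130.60° − 258.51° + 360° = 232.09°.
Angle from antisolar point = D − 180° = 52.09°.

52.1°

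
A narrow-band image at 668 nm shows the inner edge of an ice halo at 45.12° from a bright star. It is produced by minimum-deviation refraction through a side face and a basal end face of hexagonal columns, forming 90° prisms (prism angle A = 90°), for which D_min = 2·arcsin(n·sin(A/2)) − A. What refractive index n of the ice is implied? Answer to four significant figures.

1.307

Rearranging: n = sin((D_min + A)/2) / sin(A/2).
(D_min + A)/2 = (45.12° + 90°)/2 = 67.560°.
n = sin 67.560° / sin 45° = 0.9243 / 0.7071 = 1.3071.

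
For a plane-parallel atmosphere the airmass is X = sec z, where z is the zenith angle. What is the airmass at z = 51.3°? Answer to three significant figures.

1.60

X = sec z = 1/cos 51.3° = 1/0.6252 = 1.5994.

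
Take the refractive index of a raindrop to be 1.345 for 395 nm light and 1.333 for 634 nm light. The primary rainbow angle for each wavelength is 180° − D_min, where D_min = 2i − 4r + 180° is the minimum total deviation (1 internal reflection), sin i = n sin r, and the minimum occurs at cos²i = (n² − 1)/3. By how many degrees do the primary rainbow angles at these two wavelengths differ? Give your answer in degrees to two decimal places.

At 395 nm (n = 1.345): cos²i = 0.26967 → i = 58.715°, r = 39.448°, D_min = 139.635°, rainbow angle = 40.365°.
At 634 nm (n = 1.333): cos²i = 0.25896 → i = 59.410°, r = 40.225°, D_min = 137.922°, rainbow angle = 42.078°.
Angular width = |40.365° − 42.078°| = 1.713°.

1.71°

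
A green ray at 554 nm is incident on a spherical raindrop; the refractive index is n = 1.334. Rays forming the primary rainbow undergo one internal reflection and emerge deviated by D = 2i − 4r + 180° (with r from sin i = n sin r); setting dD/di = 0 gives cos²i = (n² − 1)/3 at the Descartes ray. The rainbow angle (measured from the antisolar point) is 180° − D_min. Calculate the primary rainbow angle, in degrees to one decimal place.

41.9°

cos²i = (1.77956 − 1)/3 = 0.25985; i = arccos(0.50976) = 59.352°.
sin r = sin 59.352°/1.334 = 0.64492; r = 40.159°.
D_min = 2·59.352° − 4·40.159° + 180° = 138.067°.
Rainbow angle = 180° − D_min = 41.933°.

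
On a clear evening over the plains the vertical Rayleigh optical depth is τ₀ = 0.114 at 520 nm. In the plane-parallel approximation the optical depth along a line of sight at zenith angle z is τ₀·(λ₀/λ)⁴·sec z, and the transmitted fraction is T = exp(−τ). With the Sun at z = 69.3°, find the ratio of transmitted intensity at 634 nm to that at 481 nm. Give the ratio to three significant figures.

Airmass: sec 69.3° = 2.8291.
τ(634 nm) = 0.114 × (520/634)⁴ × 2.8291 = 0.114 × 0.4525 × 2.8291 = 0.1459.
τ(481 nm) = 0.114 × (520/481)⁴ × 2.8291 = 0.114 × 1.3659 × 2.8291 = 0.4405.
T(634)/T(481) = exp(τ_B − τ_A) = exp(0.2946) = 1.3426.

1.34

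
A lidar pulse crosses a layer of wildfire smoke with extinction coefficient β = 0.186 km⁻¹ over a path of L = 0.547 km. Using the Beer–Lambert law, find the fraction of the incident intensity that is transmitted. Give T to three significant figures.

0.903

τ = β·L = 0.186 × 0.547 = 0.1017.
T = exp(−0.1017) = 0.9033.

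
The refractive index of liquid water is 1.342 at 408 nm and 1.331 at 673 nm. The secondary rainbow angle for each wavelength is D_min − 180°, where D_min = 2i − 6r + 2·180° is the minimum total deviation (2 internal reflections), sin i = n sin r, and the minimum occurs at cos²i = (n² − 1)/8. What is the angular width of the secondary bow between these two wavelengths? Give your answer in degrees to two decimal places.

2.86°

At 408 nm (n = 1.342): cos²i = 0.10012 → i = 71.554°, r = 44.981°, D_min = 233.222°, rainbow angle = 53.222°.
At 673 nm (n = 1.331): cos²i = 0.09645 → i = 71.907°, r = 45.575°, D_min = 230.365°, rainbow angle = 50.365°.
Angular width = |53.222° − 50.365°| = 2.857°.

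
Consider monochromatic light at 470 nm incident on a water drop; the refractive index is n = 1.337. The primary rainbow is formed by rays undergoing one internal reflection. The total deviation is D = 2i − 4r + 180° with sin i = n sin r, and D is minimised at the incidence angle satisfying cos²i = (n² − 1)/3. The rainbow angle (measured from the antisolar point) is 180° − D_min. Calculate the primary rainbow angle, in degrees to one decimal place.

41.5°

cos²i = (1.78757 − 1)/3 = 0.26252; i = arccos(0.51237) = 59.178°.
sin r = sin 59.178°/1.337 = 0.64231; r = 39.964°.
D_min = 2·59.178° − 4·39.964° + 180° = 138.500°.
Rainbow angle = 180° − D_min = 41.500°.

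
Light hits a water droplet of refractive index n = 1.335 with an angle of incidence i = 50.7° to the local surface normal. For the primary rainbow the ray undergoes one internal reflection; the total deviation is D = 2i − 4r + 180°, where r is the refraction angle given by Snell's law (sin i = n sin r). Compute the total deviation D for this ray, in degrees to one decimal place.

139.7°

sin r = sin 50.7° / 1.335 = 0.7738/1.335 = 0.5797; r = 35.43°.
D = 2·50.7° − 4·35.43° + 180° = 101.40° − 141.71° + 180° = 139.69°.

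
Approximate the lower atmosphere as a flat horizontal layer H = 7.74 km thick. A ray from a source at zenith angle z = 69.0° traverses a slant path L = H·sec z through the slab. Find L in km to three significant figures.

21.6 km

sec z = 1/cos 69.0° = 2.7904.
L = 7.74 × 2.7904 = 21.598 km.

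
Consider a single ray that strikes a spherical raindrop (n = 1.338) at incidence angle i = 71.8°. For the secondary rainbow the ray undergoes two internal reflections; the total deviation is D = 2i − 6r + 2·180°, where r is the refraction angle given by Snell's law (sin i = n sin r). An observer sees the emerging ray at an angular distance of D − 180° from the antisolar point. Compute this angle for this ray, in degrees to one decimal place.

sin r = sin 71.8° / 1.338 = 0.9500/1.338 = 0.7100; r = 45.23°.
D = 2·71.8° − 6·45.23° + 2·180° = 143.60° − 271.41° + 360° = 232.19°.
Angle from antisolar point = D − 180° = 52.19°.

52.2°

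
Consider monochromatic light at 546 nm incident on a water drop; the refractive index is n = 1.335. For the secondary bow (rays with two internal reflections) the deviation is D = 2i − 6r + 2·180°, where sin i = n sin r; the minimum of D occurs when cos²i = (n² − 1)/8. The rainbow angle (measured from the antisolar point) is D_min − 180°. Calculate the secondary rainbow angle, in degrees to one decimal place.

51.4°

cos²i = (1.78222 − 1)/8 = 0.09778; i = arccos(0.31269) = 71.778°.
sin r = sin 71.778°/1.335 = 0.71150; r = 45.357°.
D_min = 2·71.778° − 6·45.357° + 360° = 231.414°.
Rainbow angle = D_min − 180° = 51.414°.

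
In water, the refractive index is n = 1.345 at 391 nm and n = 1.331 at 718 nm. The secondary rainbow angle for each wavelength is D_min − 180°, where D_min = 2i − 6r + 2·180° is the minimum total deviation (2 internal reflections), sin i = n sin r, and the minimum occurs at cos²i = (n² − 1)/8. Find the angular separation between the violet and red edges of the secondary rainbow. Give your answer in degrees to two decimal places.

At 391 nm (n = 1.345): cos²i = 0.10113 → i = 71.458°, r = 44.821°, D_min = 233.987°, rainbow angle = 53.987°.
At 718 nm (n = 1.331): cos²i = 0.09645 → i = 71.907°, r = 45.575°, D_min = 230.365°, rainbow angle = 50.365°.
Angular width = |53.987° − 50.365°| = 3.622°.

3.62°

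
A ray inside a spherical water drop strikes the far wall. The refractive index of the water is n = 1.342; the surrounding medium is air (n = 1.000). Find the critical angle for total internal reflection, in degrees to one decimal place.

48.2°

sin θ_c = n_air / n = 1.000 / 1.342 = 0.7452.
θ_c = arcsin(0.7452) = 48.17°.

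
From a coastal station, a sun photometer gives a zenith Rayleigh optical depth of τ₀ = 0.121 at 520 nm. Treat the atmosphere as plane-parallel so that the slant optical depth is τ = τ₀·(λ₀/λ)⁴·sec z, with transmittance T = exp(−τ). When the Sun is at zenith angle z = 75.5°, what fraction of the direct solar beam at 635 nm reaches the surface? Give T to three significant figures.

0.805

sec 75.5° = 3.9939.
τ = 0.121 × (520/635)⁴ × 3.9939 = 0.121 × 0.4497 × 3.9939 = 0.2173.
T = exp(−0.2173) = 0.8047.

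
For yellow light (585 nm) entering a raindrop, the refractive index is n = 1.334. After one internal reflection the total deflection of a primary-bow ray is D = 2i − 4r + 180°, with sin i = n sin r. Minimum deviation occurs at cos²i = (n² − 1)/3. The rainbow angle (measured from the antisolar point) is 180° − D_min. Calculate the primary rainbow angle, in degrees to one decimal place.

cos²i = (1.77956 − 1)/3 = 0.25985; i = arccos(0.50976) = 59.352°.
sin r = sin 59.352°/1.334 = 0.64492; r = 40.159°.
D_min = 2·59.352° − 4·40.159° + 180° = 138.067°.
Rainbow angle = 180° − D_min = 41.933°.

41.9°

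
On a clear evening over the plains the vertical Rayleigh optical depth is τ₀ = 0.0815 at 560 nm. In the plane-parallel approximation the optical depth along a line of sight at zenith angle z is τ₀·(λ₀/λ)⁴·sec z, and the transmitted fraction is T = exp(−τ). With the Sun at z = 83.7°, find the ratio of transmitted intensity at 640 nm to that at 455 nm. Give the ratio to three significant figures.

Airmass: sec 83.7° = 9.1129.
τ(640 nm) = 0.0815 × (560/640)⁴ × 9.1129 = 0.0815 × 0.5862 × 9.1129 = 0.4354.
τ(455 nm) = 0.0815 × (560/455)⁴ × 9.1129 = 0.0815 × 2.2946 × 9.1129 = 1.7042.
T(640)/T(455) = exp(τ_B − τ_A) = exp(1.2688) = 3.5567.

3.56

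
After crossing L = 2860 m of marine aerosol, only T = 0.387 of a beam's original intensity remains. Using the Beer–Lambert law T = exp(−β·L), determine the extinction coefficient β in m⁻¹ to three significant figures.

0.000332 m⁻¹

Beer–Lambert: T = exp(−βL) ⇒ β = −ln(T)/L = −ln(0.387)/2860 = 0.9493/2860 = 0.0003319 m⁻¹.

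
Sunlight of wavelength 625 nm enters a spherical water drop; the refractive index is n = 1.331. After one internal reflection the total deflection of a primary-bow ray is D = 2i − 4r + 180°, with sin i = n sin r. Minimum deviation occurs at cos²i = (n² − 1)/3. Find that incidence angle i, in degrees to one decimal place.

59.5°

cos²i = (1.331² − 1)/3 = (1.77156 − 1)/3 = 0.25719.
cos i = 0.50714, so i = 59.527°.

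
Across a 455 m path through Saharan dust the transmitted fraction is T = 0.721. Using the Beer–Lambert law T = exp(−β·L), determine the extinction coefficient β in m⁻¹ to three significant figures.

0.000719 m⁻¹

Beer–Lambert: T = exp(−βL) ⇒ β = −ln(T)/L = −ln(0.721)/455 = 0.3271/455 = 0.0007189 m⁻¹.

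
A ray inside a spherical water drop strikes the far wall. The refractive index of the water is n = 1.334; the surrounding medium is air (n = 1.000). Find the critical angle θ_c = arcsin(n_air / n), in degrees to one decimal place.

sin θ_c = n_air / n = 1.000 / 1.334 = 0.7496.
θ_c = arcsin(0.7496) = 48.56°.

48.6°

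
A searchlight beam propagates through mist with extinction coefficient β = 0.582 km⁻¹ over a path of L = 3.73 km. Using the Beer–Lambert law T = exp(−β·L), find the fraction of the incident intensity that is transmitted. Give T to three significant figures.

0.114

τ = β·L = 0.582 × 3.73 = 2.1709.
T = exp(−2.1709) = 0.1141.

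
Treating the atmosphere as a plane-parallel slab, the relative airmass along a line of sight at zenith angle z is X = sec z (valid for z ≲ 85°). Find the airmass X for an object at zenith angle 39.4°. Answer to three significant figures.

X = sec z = 1/cos 39.4° = 1/0.7727 = 1.2941.

1.29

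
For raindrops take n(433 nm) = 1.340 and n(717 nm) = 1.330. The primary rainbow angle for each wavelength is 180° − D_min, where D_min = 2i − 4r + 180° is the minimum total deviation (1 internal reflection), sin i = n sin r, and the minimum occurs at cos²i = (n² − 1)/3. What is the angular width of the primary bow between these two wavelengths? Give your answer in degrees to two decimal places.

1.45°

At 433 nm (n = 1.340): cos²i = 0.26520 → i = 59.004°, r = 39.770°, D_min = 138.929°, rainbow angle = 41.071°.
At 717 nm (n = 1.330): cos²i = 0.25630 → i = 59.585°, r = 40.422°, D_min = 137.484°, rainbow angle = 42.516°.
Angular width = |41.071° − 42.516°| = 1.445°.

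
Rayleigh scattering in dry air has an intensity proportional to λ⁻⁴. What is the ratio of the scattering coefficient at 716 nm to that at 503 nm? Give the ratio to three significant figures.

Rayleigh scattering ∝ λ⁻⁴, so the ratio of coefficients is the inverse fourth power of the wavelength ratio.
σ(716)/σ(503) = (503/716)⁴ = (0.7025)⁴ = 0.2436.

0.244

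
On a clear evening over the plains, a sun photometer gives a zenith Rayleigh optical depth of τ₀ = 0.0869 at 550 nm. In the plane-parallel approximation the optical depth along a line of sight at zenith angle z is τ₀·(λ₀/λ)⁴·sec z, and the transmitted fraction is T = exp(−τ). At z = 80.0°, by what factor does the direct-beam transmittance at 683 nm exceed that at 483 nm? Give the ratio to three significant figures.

Airmass: sec 80.0° = 5.7588.
τ(683 nm) = 0.0869 × (550/683)⁴ × 5.7588 = 0.0869 × 0.4205 × 5.7588 = 0.2104.
τ(483 nm) = 0.0869 × (550/483)⁴ × 5.7588 = 0.0869 × 1.6814 × 5.7588 = 0.8414.
T(683)/T(483) = exp(τ_B − τ_A) = exp(0.6310) = 1.8795.

1.88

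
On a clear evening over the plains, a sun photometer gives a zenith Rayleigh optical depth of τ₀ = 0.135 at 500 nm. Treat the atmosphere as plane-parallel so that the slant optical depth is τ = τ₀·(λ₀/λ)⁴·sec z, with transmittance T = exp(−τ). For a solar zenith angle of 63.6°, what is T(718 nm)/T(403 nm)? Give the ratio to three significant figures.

Airmass: sec 63.6° = 2.2490.
τ(718 nm) = 0.135 × (500/718)⁴ × 2.2490 = 0.135 × 0.2352 × 2.2490 = 0.0714.
τ(403 nm) = 0.135 × (500/403)⁴ × 2.2490 = 0.135 × 2.3695 × 2.2490 = 0.7194.
T(718)/T(403) = exp(τ_B − τ_A) = exp(0.6480) = 1.9118.

1.91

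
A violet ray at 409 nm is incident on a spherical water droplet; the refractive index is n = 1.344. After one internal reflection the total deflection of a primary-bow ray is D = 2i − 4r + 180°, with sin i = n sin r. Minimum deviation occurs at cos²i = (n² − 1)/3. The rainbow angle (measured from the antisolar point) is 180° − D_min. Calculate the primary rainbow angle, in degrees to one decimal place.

cos²i = (1.80634 − 1)/3 = 0.26878; i = arccos(0.51844) = 58.772°.
sin r = sin 58.772°/1.344 = 0.63625; r = 39.512°.
D_min = 2·58.772° − 4·39.512° + 180° = 139.495°.
Rainbow angle = 180° − D_min = 40.505°.

40.5°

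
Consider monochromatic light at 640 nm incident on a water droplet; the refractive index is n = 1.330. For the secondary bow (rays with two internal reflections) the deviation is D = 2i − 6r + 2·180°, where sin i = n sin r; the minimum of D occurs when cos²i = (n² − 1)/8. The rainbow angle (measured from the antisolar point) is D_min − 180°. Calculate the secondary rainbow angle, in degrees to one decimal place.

50.1°

cos²i = (1.76890 − 1)/8 = 0.09611; i = arccos(0.31002) = 71.940°.
sin r = sin 71.940°/1.330 = 0.71483; r = 45.630°.
D_min = 2·71.940° − 6·45.630° + 360° = 230.101°.
Rainbow angle = D_min − 180° = 50.101°.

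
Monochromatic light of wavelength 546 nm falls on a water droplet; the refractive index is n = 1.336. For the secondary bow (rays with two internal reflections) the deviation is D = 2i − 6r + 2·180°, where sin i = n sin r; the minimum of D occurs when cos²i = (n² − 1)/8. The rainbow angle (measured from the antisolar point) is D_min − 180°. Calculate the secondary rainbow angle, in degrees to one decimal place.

51.7°

cos²i = (1.78490 − 1)/8 = 0.09811; i = arccos(0.31323) = 71.746°.
sin r = sin 71.746°/1.336 = 0.71084; r = 45.303°.
D_min = 2·71.746° − 6·45.303° + 360° = 231.674°.
Rainbow angle = D_min − 180° = 51.674°.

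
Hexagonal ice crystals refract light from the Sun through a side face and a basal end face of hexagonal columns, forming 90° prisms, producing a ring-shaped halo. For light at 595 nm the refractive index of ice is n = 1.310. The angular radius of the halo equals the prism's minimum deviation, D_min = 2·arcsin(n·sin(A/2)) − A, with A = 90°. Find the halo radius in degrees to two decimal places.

45.73°

n·sin(A/2) = 1.310 × sin 45° = 1.310 × 0.7071 = 0.9263.
D_min = 2·arcsin(0.9263) − 90° = 2 × 67.867° − 90° = 45.733°.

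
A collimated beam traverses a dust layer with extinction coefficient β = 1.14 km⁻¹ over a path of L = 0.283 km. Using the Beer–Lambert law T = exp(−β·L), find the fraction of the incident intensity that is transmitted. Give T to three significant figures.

0.724

τ = β·L = 1.14 × 0.283 = 0.3226.
T = exp(−0.3226) = 0.7242.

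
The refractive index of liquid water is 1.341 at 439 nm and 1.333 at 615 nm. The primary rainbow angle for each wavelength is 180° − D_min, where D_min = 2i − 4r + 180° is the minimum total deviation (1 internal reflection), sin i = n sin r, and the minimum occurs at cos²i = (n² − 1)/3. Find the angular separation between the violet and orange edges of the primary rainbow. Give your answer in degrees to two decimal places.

1.15°

At 439 nm (n = 1.341): cos²i = 0.26609 → i = 58.946°, r = 39.705°, D_min = 139.071°, rainbow angle = 40.929°.
At 615 nm (n = 1.333): cos²i = 0.25896 → i = 59.410°, r = 40.225°, D_min = 137.922°, rainbow angle = 42.078°.
Angular width = |40.929° − 42.078°| = 1.149°.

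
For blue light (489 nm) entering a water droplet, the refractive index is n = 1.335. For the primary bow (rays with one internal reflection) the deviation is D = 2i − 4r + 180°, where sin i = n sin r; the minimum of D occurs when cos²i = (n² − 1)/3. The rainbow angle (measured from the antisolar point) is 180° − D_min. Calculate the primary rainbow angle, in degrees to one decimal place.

41.8°

cos²i = (1.78222 − 1)/3 = 0.26074; i = arccos(0.51063) = 59.294°.
sin r = sin 59.294°/1.335 = 0.64405; r = 40.094°.
D_min = 2·59.294° − 4·40.094° + 180° = 138.212°.
Rainbow angle = 180° − D_min = 41.788°.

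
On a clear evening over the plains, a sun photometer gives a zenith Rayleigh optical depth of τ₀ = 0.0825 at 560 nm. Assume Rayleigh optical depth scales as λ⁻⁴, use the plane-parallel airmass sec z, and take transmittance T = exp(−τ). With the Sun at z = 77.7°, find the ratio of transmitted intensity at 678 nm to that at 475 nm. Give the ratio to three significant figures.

Airmass: sec 77.7° = 4.6942.
τ(678 nm) = 0.0825 × (560/678)⁴ × 4.6942 = 0.0825 × 0.4654 × 4.6942 = 0.1802.
τ(475 nm) = 0.0825 × (560/475)⁴ × 4.6942 = 0.0825 × 1.9319 × 4.6942 = 0.7482.
T(678)/T(475) = exp(τ_B − τ_A) = exp(0.5679) = 1.7646.

1.76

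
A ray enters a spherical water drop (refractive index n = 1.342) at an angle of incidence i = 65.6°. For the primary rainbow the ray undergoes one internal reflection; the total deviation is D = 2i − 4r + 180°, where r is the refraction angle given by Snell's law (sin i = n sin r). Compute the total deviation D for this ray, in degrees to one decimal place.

140.3°

sin r = sin 65.6° / 1.342 = 0.9107/1.342 = 0.6786; r = 42.73°.
D = 2·65.6° − 4·42.73° + 180° = 131.20° − 170.94° + 180° = 140.26°.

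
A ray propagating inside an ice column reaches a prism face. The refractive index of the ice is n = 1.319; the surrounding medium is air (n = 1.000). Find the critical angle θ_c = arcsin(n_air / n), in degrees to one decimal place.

sin θ_c = n_air / n = 1.000 / 1.319 = 0.7582.
θ_c = arcsin(0.7582) = 49.30°.

49.3°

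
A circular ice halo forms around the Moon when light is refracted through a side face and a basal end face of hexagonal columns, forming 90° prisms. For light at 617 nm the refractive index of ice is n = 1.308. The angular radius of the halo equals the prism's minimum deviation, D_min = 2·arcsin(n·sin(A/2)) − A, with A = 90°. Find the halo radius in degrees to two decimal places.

45.31°

n·sin(A/2) = 1.308 × sin 45° = 1.308 × 0.7071 = 0.9249.
D_min = 2·arcsin(0.9249) − 90° = 2 × 67.653° − 90° = 45.305°.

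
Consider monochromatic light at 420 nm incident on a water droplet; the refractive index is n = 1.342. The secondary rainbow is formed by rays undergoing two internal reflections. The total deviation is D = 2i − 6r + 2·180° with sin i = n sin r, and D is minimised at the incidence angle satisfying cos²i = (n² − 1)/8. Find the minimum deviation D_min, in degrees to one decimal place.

cos²i = (1.80096 − 1)/8 = 0.10012; i = arccos(0.31642) = 71.554°.
sin r = sin 71.554°/1.342 = 0.70687; r = 44.981°.
D_min = 2·71.554° − 6·44.981° + 360° = 233.222°.

233.2°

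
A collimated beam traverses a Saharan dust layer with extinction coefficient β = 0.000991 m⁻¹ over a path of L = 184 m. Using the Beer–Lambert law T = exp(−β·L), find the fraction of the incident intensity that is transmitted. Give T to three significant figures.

0.833

τ = β·L = 0.000991 × 184 = 0.1823.
T = exp(−0.1823) = 0.8333.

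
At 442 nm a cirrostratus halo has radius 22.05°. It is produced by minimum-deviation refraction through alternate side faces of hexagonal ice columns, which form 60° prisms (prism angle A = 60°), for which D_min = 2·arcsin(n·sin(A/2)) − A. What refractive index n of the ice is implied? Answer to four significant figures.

1.313

Rearranging: n = sin((D_min + A)/2) / sin(A/2).
(D_min + A)/2 = (22.05° + 60°)/2 = 41.025°.
n = sin 41.025° / sin 30° = 0.6564 / 0.5000 = 1.3128.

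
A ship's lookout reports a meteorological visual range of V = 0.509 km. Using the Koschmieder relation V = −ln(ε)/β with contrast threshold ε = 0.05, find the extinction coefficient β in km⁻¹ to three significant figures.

5.89 km⁻¹

β = −ln(0.05) / V = 2.996 / 0.509 = 5.8855 km⁻¹.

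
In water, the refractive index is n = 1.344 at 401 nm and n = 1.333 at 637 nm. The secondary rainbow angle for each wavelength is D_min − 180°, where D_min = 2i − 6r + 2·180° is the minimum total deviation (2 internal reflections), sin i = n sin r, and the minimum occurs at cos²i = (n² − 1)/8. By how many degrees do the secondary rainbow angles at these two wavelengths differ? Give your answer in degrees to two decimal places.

2.84°

At 401 nm (n = 1.344): cos²i = 0.10079 → i = 71.490°, r = 44.874°, D_min = 233.733°, rainbow angle = 53.733°.
At 637 nm (n = 1.333): cos²i = 0.09711 → i = 71.843°, r = 45.466°, D_min = 230.891°, rainbow angle = 50.891°.
Angular width = |53.733° − 50.891°| = 2.842°.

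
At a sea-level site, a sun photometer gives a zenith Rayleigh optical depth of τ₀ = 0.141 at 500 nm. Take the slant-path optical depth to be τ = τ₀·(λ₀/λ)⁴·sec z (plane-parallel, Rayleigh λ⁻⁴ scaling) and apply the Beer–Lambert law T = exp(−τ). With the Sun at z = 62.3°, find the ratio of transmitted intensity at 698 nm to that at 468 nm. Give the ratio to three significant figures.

1.37

Airmass: sec 62.3° = 2.1513.
τ(698 nm) = 0.141 × (500/698)⁴ × 2.1513 = 0.141 × 0.2633 × 2.1513 = 0.0799.
τ(468 nm) = 0.141 × (500/468)⁴ × 2.1513 = 0.141 × 1.3029 × 2.1513 = 0.3952.
T(698)/T(468) = exp(τ_B − τ_A) = exp(0.3153) = 1.3707.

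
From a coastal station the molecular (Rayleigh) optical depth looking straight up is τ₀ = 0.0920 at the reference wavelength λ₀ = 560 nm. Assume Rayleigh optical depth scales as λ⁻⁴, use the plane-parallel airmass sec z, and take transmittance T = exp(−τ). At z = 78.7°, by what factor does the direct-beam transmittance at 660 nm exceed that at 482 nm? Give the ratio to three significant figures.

1.84

Airmass: sec 78.7° = 5.1034.
τ(660 nm) = 0.0920 × (560/660)⁴ × 5.1034 = 0.0920 × 0.5183 × 5.1034 = 0.2433.
τ(482 nm) = 0.0920 × (560/482)⁴ × 5.1034 = 0.0920 × 1.8221 × 5.1034 = 0.8555.
T(660)/T(482) = exp(τ_B − τ_A) = exp(0.6121) = 1.8444.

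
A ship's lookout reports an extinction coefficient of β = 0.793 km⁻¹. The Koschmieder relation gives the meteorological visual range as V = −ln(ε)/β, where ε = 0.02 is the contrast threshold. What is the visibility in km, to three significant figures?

4.93 km

V = −ln(0.02) / 0.793 = 3.912 / 0.793 = 4.9332 km.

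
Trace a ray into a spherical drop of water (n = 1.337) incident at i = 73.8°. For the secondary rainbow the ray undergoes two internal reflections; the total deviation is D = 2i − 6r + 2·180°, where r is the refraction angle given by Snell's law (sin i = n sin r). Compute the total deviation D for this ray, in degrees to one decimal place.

sin r = sin 73.8° / 1.337 = 0.9603/1.337 = 0.7182; r = 45.91°.
D = 2·73.8° − 6·45.91° + 2·180° = 147.60° − 275.46° + 360° = 232.14°.

232.1°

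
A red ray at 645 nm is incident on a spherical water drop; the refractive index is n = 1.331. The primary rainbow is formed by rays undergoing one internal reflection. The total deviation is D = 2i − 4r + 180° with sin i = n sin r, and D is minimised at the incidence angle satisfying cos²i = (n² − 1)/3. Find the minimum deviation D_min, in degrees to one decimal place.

cos²i = (1.77156 − 1)/3 = 0.25719; i = arccos(0.50714) = 59.527°.
sin r = sin 59.527°/1.331 = 0.64753; r = 40.356°.
D_min = 2·59.527° − 4·40.356° + 180° = 137.630°.

137.6°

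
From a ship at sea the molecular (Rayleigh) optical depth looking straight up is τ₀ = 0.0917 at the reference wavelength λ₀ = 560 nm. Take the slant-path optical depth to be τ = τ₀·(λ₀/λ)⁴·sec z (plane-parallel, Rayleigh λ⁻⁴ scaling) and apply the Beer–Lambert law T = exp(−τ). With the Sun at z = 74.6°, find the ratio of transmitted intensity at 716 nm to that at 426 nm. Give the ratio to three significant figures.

Airmass: sec 74.6° = 3.7657.
τ(716 nm) = 0.0917 × (560/716)⁴ × 3.7657 = 0.0917 × 0.3742 × 3.7657 = 0.1292.
τ(426 nm) = 0.0917 × (560/426)⁴ × 3.7657 = 0.0917 × 2.9862 × 3.7657 = 1.0312.
T(716)/T(426) = exp(τ_B − τ_A) = exp(0.9019) = 2.4644.

2.46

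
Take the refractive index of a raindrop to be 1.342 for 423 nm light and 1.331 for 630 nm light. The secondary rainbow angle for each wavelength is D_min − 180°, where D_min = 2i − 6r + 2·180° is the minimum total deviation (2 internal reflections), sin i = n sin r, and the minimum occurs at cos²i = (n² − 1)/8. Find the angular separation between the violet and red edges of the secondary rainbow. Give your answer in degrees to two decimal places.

At 423 nm (n = 1.342): cos²i = 0.10012 → i = 71.554°, r = 44.981°, D_min = 233.222°, rainbow angle = 53.222°.
At 630 nm (n = 1.331): cos²i = 0.09645 → i = 71.907°, r = 45.575°, D_min = 230.365°, rainbow angle = 50.365°.
Angular width = |53.222° − 50.365°| = 2.857°.

2.86°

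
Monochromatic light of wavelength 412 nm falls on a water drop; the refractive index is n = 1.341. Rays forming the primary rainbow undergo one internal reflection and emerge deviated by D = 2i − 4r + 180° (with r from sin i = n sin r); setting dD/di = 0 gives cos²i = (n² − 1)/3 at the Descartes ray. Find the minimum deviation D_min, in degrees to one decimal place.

cos²i = (1.79828 − 1)/3 = 0.26609; i = arccos(0.51584) = 58.946°.
sin r = sin 58.946°/1.341 = 0.63884; r = 39.705°.
D_min = 2·58.946° − 4·39.705° + 180° = 139.071°.

139.1°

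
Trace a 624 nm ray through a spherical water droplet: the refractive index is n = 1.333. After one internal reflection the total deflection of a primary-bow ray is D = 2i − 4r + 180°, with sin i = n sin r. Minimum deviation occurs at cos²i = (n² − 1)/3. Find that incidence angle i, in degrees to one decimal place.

cos²i = (1.333² − 1)/3 = (1.77689 − 1)/3 = 0.25896.
cos i = 0.50888, so i = 59.410°.

59.4°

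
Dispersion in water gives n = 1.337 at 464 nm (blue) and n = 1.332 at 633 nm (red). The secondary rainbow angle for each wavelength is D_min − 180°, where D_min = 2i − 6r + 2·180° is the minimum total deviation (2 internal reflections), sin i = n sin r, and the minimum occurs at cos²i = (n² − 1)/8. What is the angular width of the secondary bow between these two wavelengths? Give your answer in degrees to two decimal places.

At 464 nm (n = 1.337): cos²i = 0.09845 → i = 71.714°, r = 45.249°, D_min = 231.934°, rainbow angle = 51.934°.
At 633 nm (n = 1.332): cos²i = 0.09678 → i = 71.875°, r = 45.520°, D_min = 230.628°, rainbow angle = 50.628°.
Angular width = |51.934° − 50.628°| = 1.305°.

1.31°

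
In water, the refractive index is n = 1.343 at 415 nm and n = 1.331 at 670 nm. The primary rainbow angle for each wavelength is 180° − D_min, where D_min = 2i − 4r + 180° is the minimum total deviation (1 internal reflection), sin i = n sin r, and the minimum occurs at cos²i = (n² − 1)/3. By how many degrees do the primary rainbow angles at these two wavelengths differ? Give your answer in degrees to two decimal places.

At 415 nm (n = 1.343): cos²i = 0.26788 → i = 58.830°, r = 39.577°, D_min = 139.354°, rainbow angle = 40.646°.
At 670 nm (n = 1.331): cos²i = 0.25719 → i = 59.527°, r = 40.356°, D_min = 137.630°, rainbow angle = 42.370°.
Angular width = |40.646° − 42.370°| = 1.724°.

1.72°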